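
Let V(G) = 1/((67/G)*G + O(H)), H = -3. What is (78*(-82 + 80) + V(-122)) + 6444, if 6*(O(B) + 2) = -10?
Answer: 1194723/190 ≈ 6288.0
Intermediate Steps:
O(B) = -11/3 (O(B) = -2 + (⅙)*(-10) = -2 - 5/3 = -11/3)
V(G) = 3/190 (V(G) = 1/((67/G)*G - 11/3) = 1/(67 - 11/3) = 1/(190/3) = 3/190)
(78*(-82 + 80) + V(-122)) + 6444 = (78*(-82 + 80) + 3/190) + 6444 = (78*(-2) + 3/190) + 6444 = (-156 + 3/190) + 6444 = -29637/190 + 6444 = 1194723/190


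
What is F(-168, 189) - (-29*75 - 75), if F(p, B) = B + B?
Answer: 2628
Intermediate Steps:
F(p, B) = 2*B
F(-168, 189) - (-29*75 - 75) = 2*189 - (-29*75 - 75) = 378 - (-2175 - 75) = 378 - 1*(-2250) = 378 + 2250 = 2628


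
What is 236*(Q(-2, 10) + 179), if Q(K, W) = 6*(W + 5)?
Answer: 63484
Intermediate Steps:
Q(K, W) = 30 + 6*W (Q(K, W) = 6*(5 + W) = 30 + 6*W)
236*(Q(-2, 10) + 179) = 236*((30 + 6*10) + 179) = 236*((30 + 60) + 179) = 236*(90 + 179) = 236*269 = 63484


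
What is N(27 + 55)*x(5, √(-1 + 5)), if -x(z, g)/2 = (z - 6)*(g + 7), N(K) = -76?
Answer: -1368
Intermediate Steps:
x(z, g) = -2*(-6 + z)*(7 + g) (x(z, g) = -2*(z - 6)*(g + 7) = -2*(-6 + z)*(7 + g))
N(27 + 55)*x(5, √(-1 + 5)) = -76*(84 - 14*5 + 12*√(-1 + 5) - 2*√(-1 + 5)*5) = -76*(84 - 70 + 12*√4 - 2*√4*5) = -76*(84 - 70 + 12*2 - 2*2*5) = -76*(84 - 70 + 24 - 20) = -76*18 = -1368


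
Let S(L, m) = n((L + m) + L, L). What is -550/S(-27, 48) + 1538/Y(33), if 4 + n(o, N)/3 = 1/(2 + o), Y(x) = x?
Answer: 16782/187 ≈ 89.743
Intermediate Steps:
n(o, N) = -12 + 3/(2 + o)
S(L, m) = 3*(-7 - 8*L - 4*m)/(2 + m + 2*L) (S(L, m) = 3*(-7 - 4*((L + m) + L))/(2 + ((L + m) + L)) = 3*(-7 - 4*(m + 2*L))/(2 + (m + 2*L)) = 3*(-7 + (-8*L - 4*m))/(2 + m + 2*L) = 3*(-7 - 8*L - 4*m)/(2 + m + 2*L))
-550/S(-27, 48) + 1538/Y(33) = -550*(2 + 48 + 2*(-27))/(3*(-7 - 8*(-27) - 4*48)) + 1538/33 = -550*(2 + 48 - 54)/(3*(-7 + 216 - 192)) + 1538*(1/33) = -550/(3*17/(-4)) + 1538/33 = -550/(3*(-1/4)*17) + 1538/33 = -550/(-51/4) + 1538/33 = -550*(-4/51) + 1538/33 = 2200/51 + 1538/33 = 16782/187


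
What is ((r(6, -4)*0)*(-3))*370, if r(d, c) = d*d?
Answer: 0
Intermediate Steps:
r(d, c) = d**2
((r(6, -4)*0)*(-3))*370 = ((6**2*0)*(-3))*370 = ((36*0)*(-3))*370 = (0*(-3))*370 = 0*370 = 0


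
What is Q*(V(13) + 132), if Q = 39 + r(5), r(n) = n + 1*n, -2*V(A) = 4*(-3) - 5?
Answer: 13769/2 ≈ 6884.5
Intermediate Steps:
V(A) = 17/2 (V(A) = -(4*(-3) - 5)/2 = -(-12 - 5)/2 = -1/2*(-17) = 17/2)
r(n) = 2*n (r(n) = n + n = 2*n)
Q = 49 (Q = 39 + 2*5 = 39 + 10 = 49)
Q*(V(13) + 132) = 49*(17/2 + 132) = 49*(281/2) = 13769/2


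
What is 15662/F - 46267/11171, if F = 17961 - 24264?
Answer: -2442833/368643 ≈ -6.6266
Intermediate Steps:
F = -6303
15662/F - 46267/11171 = 15662/(-6303) - 46267/11171 = 15662*(-1/6303) - 46267*1/11171 = -82/33 - 46267/11171 = -2442833/368643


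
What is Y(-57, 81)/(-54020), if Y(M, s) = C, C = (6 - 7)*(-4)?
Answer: -1/13505 ≈ -7.4047e-5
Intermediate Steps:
C = 4 (C = -1*(-4) = 4)
Y(M, s) = 4
Y(-57, 81)/(-54020) = 4/(-54020) = 4*(-1/54020) = -1/13505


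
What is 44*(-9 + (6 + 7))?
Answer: 176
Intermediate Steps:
44*(-9 + (6 + 7)) = 44*(-9 + 13) = 44*4 = 176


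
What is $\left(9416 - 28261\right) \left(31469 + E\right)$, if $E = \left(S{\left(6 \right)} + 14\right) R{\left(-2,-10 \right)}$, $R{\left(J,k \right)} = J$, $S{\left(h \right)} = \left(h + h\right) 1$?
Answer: $-592053365$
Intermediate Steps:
$S{\left(h \right)} = 2 h$ ($S{\left(h \right)} = 2 h 1 = 2 h$)
$E = -52$ ($E = \left(2 \cdot 6 + 14\right) \left(-2\right) = \left(12 + 14\right) \left(-2\right) = 26 \left(-2\right) = -52$)
$\left(9416 - 28261\right) \left(31469 + E\right) = \left(9416 - 28261\right) \left(31469 - 52\right) = \left(-18845\right) 31417 = -592053365$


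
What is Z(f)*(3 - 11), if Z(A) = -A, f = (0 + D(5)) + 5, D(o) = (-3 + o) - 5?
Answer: 16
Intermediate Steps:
D(o) = -8 + o
f = 2 (f = (0 + (-8 + 5)) + 5 = (0 - 3) + 5 = -3 + 5 = 2)
Z(f)*(3 - 11) = (-1*2)*(3 - 11) = -2*(-8) = 16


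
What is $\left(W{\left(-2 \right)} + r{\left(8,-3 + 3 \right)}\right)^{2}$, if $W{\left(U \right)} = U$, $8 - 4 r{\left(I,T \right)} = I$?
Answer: $4$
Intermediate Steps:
$r{\left(I,T \right)} = 2 - \frac{I}{4}$
$\left(W{\left(-2 \right)} + r{\left(8,-3 + 3 \right)}\right)^{2} = \left(-2 + \left(2 - 2\right)\right)^{2} = \left(-2 + 0\right)^{2} = \left(-2\right)^{2} = 4$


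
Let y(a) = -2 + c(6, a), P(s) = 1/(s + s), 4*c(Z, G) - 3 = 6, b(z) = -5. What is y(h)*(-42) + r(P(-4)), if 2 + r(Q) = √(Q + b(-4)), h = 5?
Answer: -25/2 + I*√82/4 ≈ -12.5 + 2.2638*I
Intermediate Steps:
c(Z, G) = 9/4 (c(Z, G) = ¾ + (¼)*6 = ¾ + 3/2 = 9/4)
P(s) = 1/(2*s)
y(a) = ¼ (y(a) = -2 + 9/4 = ¼)
r(Q) = -2 + √(-5 + Q) (r(Q) = -2 + √(Q - 5) = -2 + √(-5 + Q))
y(h)*(-42) + r(P(-4)) = (¼)*(-42) + (-2 + √(-5 + (½)/(-4))) = -21/2 + (-2 + √(-5 + (½)*(-¼))) = -21/2 + (-2 + √(-5 - ⅛)) = -21/2 + (-2 + √(-41/8)) = -21/2 + (-2 + I*√82/4) = -25/2 + I*√82/4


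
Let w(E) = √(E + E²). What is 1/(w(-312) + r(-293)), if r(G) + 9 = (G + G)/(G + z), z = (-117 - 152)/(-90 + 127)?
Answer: 108750235/1496341423042 + 30858025*√24258/1496341423042 ≈ 0.0032846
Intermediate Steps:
z = -269/37 ≈ -7.2703
r(G) = -9 + 2*G/(-269/37 + G) (r(G) = -9 + (G + G)/(G - 269/37) = -9 + (2*G)/(-269/37 + G) = -9 + 2*G/(-269/37 + G))
1/(w(-312) + r(-293)) = 1/(√(-312*(1 - 312)) + (2421 - 259*(-293))/(-269 + 37*(-293))) = 1/(√(-312*(-311)) + (2421 + 75887)/(-269 - 10841)) = 1/(√97032 + 78308/(-11110)) = 1/(2*√24258 - 1/11110*78308) = 1/(2*√24258 - 39154/5555) = 1/(-39154/5555 + 2*√24258)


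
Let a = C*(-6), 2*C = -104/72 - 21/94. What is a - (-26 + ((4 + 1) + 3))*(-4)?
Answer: -18893/282 ≈ -66.996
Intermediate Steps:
C = -1411/1692 (C = (-104/72 - 21/94)/2 = (-104*1/72 - 21*1/94)/2 = (-13/9 - 21/94)/2 = (1/2)*(-1411/846) = -1411/1692 ≈ -0.83392)
a = 1411/282 (a = -1411/1692*(-6) = 1411/282 ≈ 5.0035)
a - (-26 + ((4 + 1) + 3))*(-4) = 1411/282 - (-26 + ((4 + 1) + 3))*(-4) = 1411/282 - (-26 + (5 + 3))*(-4) = 1411/282 - (-26 + 8)*(-4) = 1411/282 - (-18)*(-4) = 1411/282 - 1*72 = 1411/282 - 72 = -18893/282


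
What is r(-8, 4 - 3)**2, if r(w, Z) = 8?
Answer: 64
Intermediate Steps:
r(-8, 4 - 3)**2 = 8**2 = 64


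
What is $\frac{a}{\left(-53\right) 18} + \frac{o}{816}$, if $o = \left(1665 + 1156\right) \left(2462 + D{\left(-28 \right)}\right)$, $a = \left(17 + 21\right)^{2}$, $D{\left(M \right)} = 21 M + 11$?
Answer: $\frac{845299631}{129744} \approx 6515.1$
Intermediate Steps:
$D{\left(M \right)} = 11 + 21 M$
$a = 1444$ ($a = 38^{2} = 1444$)
$o = 5317585$ ($o = \left(1665 + 1156\right) \left(2462 + \left(11 + 21 \left(-28\right)\right)\right) = 2821 \left(2462 + \left(11 - 588\right)\right) = 2821 \left(2462 - 577\right) = 2821 \cdot 1885 = 5317585$)
$\frac{a}{\left(-53\right) 18} + \frac{o}{816} = \frac{1444}{\left(-53\right) 18} + \frac{5317585}{816} = \frac{1444}{-954} + 5317585 \cdot \frac{1}{816} = 1444 \left(- \frac{1}{954}\right) + \frac{5317585}{816} = - \frac{722}{477} + \frac{5317585}{816} = \frac{845299631}{129744}$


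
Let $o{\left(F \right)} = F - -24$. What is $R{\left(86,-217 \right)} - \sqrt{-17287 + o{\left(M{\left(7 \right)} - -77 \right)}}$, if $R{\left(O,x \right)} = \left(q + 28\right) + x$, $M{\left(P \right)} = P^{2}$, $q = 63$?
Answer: $-126 - i \sqrt{17137} \approx -126.0 - 130.91 i$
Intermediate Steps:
$R{\left(O,x \right)} = 91 + x$ ($R{\left(O,x \right)} = \left(63 + 28\right) + x = 91 + x$)
$o{\left(F \right)} = 24 + F$ ($o{\left(F \right)} = F + 24 = 24 + F$)
$R{\left(86,-217 \right)} - \sqrt{-17287 + o{\left(M{\left(7 \right)} - -77 \right)}} = \left(91 - 217\right) - \sqrt{-17287 + \left(24 + \left(7^{2} - -77\right)\right)} = -126 - \sqrt{-17287 + \left(24 + \left(49 + 77\right)\right)} = -126 - \sqrt{-17287 + \left(24 + 126\right)} = -126 - \sqrt{-17287 + 150} = -126 - \sqrt{-17137} = -126 - i \sqrt{17137}$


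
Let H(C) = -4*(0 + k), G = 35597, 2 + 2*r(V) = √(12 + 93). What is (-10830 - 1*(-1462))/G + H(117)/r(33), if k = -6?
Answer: 2471144/3595297 + 48*√105/101 ≈ 5.5572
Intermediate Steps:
r(V) = -1 + √105/2 (r(V) = -1 + √(12 + 93)/2 = -1 + √105/2)
H(C) = 24 (H(C) = -4*(0 - 6) = -4*(-6) = 24)
(-10830 - 1*(-1462))/G + H(117)/r(33) = (-10830 - 1*(-1462))/35597 + 24/(-1 + √105/2) = (-10830 + 1462)*(1/35597) + 24/(-1 + √105/2) = -9368*1/35597 + 24/(-1 + √105/2) = -9368/35597 + 24/(-1 + √105/2)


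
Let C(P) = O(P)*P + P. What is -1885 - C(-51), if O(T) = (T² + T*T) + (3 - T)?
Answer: 266222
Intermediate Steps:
O(T) = 3 - T + 2*T² (O(T) = (T² + T²) + (3 - T) = 2*T² + (3 - T) = 3 - T + 2*T²)
C(P) = P + P*(3 - P + 2*P²) (C(P) = (3 - P + 2*P²)*P + P = P*(3 - P + 2*P²) + P = P + P*(3 - P + 2*P²))
-1885 - C(-51) = -1885 - (-51)*(4 - 1*(-51) + 2*(-51)²) = -1885 - (-51)*(4 + 51 + 2*2601) = -1885 - (-51)*(4 + 51 + 5202) = -1885 - (-51)*5257 = -1885 - 1*(-268107) = -1885 + 268107 = 266222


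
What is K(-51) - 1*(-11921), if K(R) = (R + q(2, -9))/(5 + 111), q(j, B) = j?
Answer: 1382787/116 ≈ 11921.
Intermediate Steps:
K(R) = 1/58 + R/116 (K(R) = (R + 2)/(5 + 111) = (2 + R)/116 = (2 + R)*(1/116) = 1/58 + R/116)
K(-51) - 1*(-11921) = (1/58 + (1/116)*(-51)) - 1*(-11921) = (1/58 - 51/116) + 11921 = -49/116 + 11921 = 1382787/116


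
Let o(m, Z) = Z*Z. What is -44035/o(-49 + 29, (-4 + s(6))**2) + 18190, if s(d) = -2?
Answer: 23530205/1296 ≈ 18156.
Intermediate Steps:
o(m, Z) = Z**2
-44035/o(-49 + 29, (-4 + s(6))**2) + 18190 = -44035/(-4 - 2)**4 + 18190 = -44035/(((-6)**2)**2) + 18190 = -44035/(36**2) + 18190 = -44035/1296 + 18190 = 23530205/1296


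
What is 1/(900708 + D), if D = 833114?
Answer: 1/1733822 ≈ 5.7676e-7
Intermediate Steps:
1/(900708 + D) = 1/(900708 + 833114) = 1/1733822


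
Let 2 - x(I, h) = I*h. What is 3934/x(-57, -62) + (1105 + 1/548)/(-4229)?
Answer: -2813946085/2046345436 ≈ -1.3751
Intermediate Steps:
x(I, h) = 2 - I*h
3934/x(-57, -62) + (1105 + 1/548)/(-4229) = 3934/(2 - 1*(-57)*(-62)) + (1105 + 1/548)/(-4229) = 3934/(2 - 3534) + (1105 + 1/548)*(-1/4229) = 3934/(-3532) + (605541/548)*(-1/4229) = 3934*(-1/3532) - 605541/2317492 = -1967/1766 - 605541/2317492 = -2813946085/2046345436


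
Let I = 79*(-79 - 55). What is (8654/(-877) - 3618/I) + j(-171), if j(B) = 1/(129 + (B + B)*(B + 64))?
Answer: -24236633318/2544279609 ≈ -9.5259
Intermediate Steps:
I = -10586 (I = 79*(-134) = -10586)
j(B) = 1/(129 + 2*B*(64 + B)) (j(B) = 1/(129 + (2*B)*(64 + B)) = 1/(129 + 2*B*(64 + B)))
(8654/(-877) - 3618/I) + j(-171) = (8654/(-877) - 3618/(-10586)) + 1/(129 + 2*(-171)² + 128*(-171)) = (8654*(-1/877) - 3618*(-1/10586)) + 1/(129 + 2*29241 - 21888) = (-8654/877 + 27/79) + 1/(129 + 58482 - 21888) = -659987/69283 + 1/36723 = -24236633318/2544279609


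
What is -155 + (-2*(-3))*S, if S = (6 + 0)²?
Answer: 61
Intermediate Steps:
S = 36 (S = 6² = 36)
-155 + (-2*(-3))*S = -155 - 2*(-3)*36 = -155 + 6*36 = -155 + 216 = 61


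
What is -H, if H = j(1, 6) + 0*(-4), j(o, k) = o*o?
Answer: -1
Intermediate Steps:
j(o, k) = o²
H = 1 (H = 1² + 0*(-4) = 1 + 0 = 1)
-H = -1*1 = -1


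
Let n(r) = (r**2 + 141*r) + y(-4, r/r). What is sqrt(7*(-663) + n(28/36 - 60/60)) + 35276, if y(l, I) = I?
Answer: 35276 + I*sqrt(378374)/9 ≈ 35276.0 + 68.347*I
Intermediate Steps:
n(r) = 1 + r**2 + 141*r (n(r) = (r**2 + 141*r) + r/r = (r**2 + 141*r) + 1 = 1 + r**2 + 141*r)
sqrt(7*(-663) + n(28/36 - 60/60)) + 35276 = sqrt(7*(-663) + (1 + (28/36 - 60/60)**2 + 141*(28/36 - 60/60))) + 35276 = sqrt(-4641 + (1 + (28*(1/36) - 60*1/60)**2 + 141*(28*(1/36) - 60*1/60))) + 35276 = sqrt(-4641 + (1 + (7/9 - 1)**2 + 141*(7/9 - 1))) + 35276 = sqrt(-4641 + (1 + (-2/9)**2 + 141*(-2/9))) + 35276 = sqrt(-4641 + (1 + 4/81 - 94/3)) + 35276 = sqrt(-4641 - 2453/81) + 35276 = sqrt(-378374/81) + 35276 = I*sqrt(378374)/9 + 35276 = 35276 + I*sqrt(378374)/9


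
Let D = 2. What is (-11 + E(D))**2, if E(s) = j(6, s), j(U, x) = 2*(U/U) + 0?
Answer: 81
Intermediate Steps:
j(U, x) = 2 (j(U, x) = 2*1 + 0 = 2 + 0 = 2)
E(s) = 2
(-11 + E(D))**2 = (-11 + 2)**2 = (-9)**2 = 81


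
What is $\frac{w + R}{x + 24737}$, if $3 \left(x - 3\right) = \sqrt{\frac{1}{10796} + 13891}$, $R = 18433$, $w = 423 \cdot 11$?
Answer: $\frac{18498329764320}{19823595439721} - \frac{46172 \sqrt{404761572663}}{19823595439721} \approx 0.93167$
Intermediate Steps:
$w = 4653$
$x = 3 + \frac{\sqrt{404761572663}}{16194}$ ($x = 3 + \frac{\sqrt{\frac{1}{10796} + 13891}}{3} = 3 + \frac{\sqrt{\frac{149967237}{10796}}}{3} = 3 + \frac{\frac{1}{5398} \sqrt{404761572663}}{3} = 3 + \frac{\sqrt{404761572663}}{16194} \approx 42.287$)
$\frac{w + R}{x + 24737} = \frac{4653 + 18433}{\left(3 + \frac{\sqrt{404761572663}}{16194}\right) + 24737} = \frac{23086}{24740 + \frac{\sqrt{404761572663}}{16194}}$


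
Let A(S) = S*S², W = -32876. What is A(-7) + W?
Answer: -33219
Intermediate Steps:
A(S) = S³
A(-7) + W = (-7)³ - 32876 = -343 - 32876 = -33219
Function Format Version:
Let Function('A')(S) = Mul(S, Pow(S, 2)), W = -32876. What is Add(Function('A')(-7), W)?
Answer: -33219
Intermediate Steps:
Function('A')(S) = Pow(S, 3)
Add(Function('A')(-7), W) = Add(Pow(-7, 3), -32876) = Add(-343, -32876) = -33219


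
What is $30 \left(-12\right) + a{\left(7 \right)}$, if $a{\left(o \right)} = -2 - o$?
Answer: $-369$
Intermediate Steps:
$30 \left(-12\right) + a{\left(7 \right)} = 30 \left(-12\right) - 9 = -360 - 9 = -369$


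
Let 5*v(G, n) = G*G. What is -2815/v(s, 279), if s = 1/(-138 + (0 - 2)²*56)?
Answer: -104098700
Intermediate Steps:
s = 1/86 (s = 1/(-138 + (-2)²*56) = 1/(-138 + 4*56) = 1/(-138 + 224) = 1/86 ≈ 0.011628)
v(G, n) = G²/5 (v(G, n) = (G*G)/5 = G²/5)
-2815/v(s, 279) = -2815/((1/86)²/5) = -2815/((⅕)*(1/7396)) = -2815/1/36980 = -2815*36980 = -104098700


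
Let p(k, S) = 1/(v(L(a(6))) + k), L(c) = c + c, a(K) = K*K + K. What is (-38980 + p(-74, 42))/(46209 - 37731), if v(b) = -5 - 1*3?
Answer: -3196361/695196 ≈ -4.5978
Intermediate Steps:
a(K) = K + K² (a(K) = K² + K = K + K²)
L(c) = 2*c
v(b) = -8 (v(b) = -5 - 3 = -8)
p(k, S) = 1/(-8 + k)
(-38980 + p(-74, 42))/(46209 - 37731) = (-38980 + 1/(-8 - 74))/(46209 - 37731) = (-38980 + 1/(-82))/8478 = (-38980 - 1/82)*(1/8478) = -3196361/82*1/8478 = -3196361/695196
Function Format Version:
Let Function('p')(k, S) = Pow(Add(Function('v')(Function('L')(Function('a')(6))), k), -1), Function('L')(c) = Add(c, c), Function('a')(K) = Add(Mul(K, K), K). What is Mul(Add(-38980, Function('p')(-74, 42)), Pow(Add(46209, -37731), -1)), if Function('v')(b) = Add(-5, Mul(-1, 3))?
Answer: Rational(-3196361, 695196) ≈ -4.5978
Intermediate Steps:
Function('a')(K) = Add(K, Pow(K, 2)) (Function('a')(K) = Add(Pow(K, 2), K) = Add(K, Pow(K, 2)))
Function('L')(c) = Mul(2, c)
Function('v')(b) = -8 (Function('v')(b) = Add(-5, -3) = -8)
Function('p')(k, S) = Pow(Add(-8, k), -1)
Mul(Add(-38980, Function('p')(-74, 42)), Pow(Add(46209, -37731), -1)) = Mul(Add(-38980, Pow(Add(-8, -74), -1)), Pow(Add(46209, -37731), -1)) = Mul(Add(-38980, Pow(-82, -1)), Pow(8478, -1)) = Mul(Add(-38980, Rational(-1, 82)), Rational(1, 8478)) = Mul(Rational(-3196361, 82), Rational(1, 8478)) = Rational(-3196361, 695196)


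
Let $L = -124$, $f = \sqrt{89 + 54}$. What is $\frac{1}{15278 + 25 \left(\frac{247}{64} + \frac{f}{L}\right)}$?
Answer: $\frac{60517906368}{930431582982529} + \frac{793600 \sqrt{143}}{930431582982529} \approx 6.5053 \cdot 10^{-5}$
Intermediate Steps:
$f = \sqrt{143} \approx 11.958$
$\frac{1}{15278 + 25 \left(\frac{247}{64} + \frac{f}{L}\right)} = \frac{1}{15278 + 25 \left(\frac{247}{64} + \frac{\sqrt{143}}{-124}\right)} = \frac{1}{15278 + 25 \left(247 \cdot \frac{1}{64} + \sqrt{143} \left(- \frac{1}{124}\right)\right)} = \frac{1}{15278 + 25 \left(\frac{247}{64} - \frac{\sqrt{143}}{124}\right)} = \frac{1}{15278 + \left(\frac{6175}{64} - \frac{25 \sqrt{143}}{124}\right)} = \frac{1}{\frac{983967}{64} - \frac{25 \sqrt{143}}{124}}$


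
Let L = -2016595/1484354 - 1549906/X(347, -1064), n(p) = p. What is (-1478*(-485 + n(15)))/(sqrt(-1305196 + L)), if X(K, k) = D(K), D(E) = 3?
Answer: -694660*I*sqrt(36126507182737133982)/8112733930661 ≈ -514.66*I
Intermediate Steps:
X(K, k) = 3
L = -2300615220509/4453062 (L = -2016595/1484354 - 1549906/3 = -2300615220509/4453062 ≈ -5.1664e+5)
(-1478*(-485 + n(15)))/(sqrt(-1305196 + L)) = (-1478*(-485 + 15))/(sqrt(-1305196 - 2300615220509/4453062)) = (-1478*(-470))/(sqrt(-8112733930661/4453062)) = 694660/((I*sqrt(36126507182737133982)/4453062)) = 694660*(-I*sqrt(36126507182737133982)/8112733930661) = -694660*I*sqrt(36126507182737133982)/8112733930661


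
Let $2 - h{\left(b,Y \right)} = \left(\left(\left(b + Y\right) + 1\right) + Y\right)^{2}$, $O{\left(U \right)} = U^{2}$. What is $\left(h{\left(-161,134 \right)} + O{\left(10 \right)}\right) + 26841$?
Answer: $15279$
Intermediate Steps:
$h{\left(b,Y \right)} = 2 - \left(1 + b + 2 Y\right)^{2}$ ($h{\left(b,Y \right)} = 2 - \left(\left(\left(b + Y\right) + 1\right) + Y\right)^{2} = 2 - \left(\left(\left(Y + b\right) + 1\right) + Y\right)^{2} = 2 - \left(\left(1 + Y + b\right) + Y\right)^{2} = 2 - \left(1 + b + 2 Y\right)^{2}$)
$\left(h{\left(-161,134 \right)} + O{\left(10 \right)}\right) + 26841 = \left(\left(2 - \left(1 - 161 + 2 \cdot 134\right)^{2}\right) + 10^{2}\right) + 26841 = \left(\left(2 - \left(1 - 161 + 268\right)^{2}\right) + 100\right) + 26841 = \left(\left(2 - 108^{2}\right) + 100\right) + 26841 = \left(\left(2 - 11664\right) + 100\right) + 26841 = \left(-11662 + 100\right) + 26841 = -11562 + 26841 = 15279$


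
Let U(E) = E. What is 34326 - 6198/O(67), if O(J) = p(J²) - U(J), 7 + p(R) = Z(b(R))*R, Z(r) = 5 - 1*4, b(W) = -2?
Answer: 151543092/4415 ≈ 34325.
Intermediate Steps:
Z(r) = 1 (Z(r) = 5 - 4 = 1)
p(R) = -7 + R (p(R) = -7 + 1*R = -7 + R)
O(J) = -7 + J² - J (O(J) = (-7 + J²) - J = -7 + J² - J)
34326 - 6198/O(67) = 34326 - 6198/(-7 + 67² - 1*67) = 34326 - 6198/(-7 + 4489 - 67) = 34326 - 6198/4415 = 151543092/4415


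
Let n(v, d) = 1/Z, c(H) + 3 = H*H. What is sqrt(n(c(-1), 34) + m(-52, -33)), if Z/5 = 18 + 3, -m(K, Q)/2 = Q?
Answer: sqrt(727755)/105 ≈ 8.1246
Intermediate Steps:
c(H) = -3 + H**2 (c(H) = -3 + H*H = -3 + H**2)
m(K, Q) = -2*Q
Z = 105 (Z = 5*(18 + 3) = 5*21 = 105)
n(v, d) = 1/105
sqrt(n(c(-1), 34) + m(-52, -33)) = sqrt(1/105 - 2*(-33)) = sqrt(1/105 + 66) = sqrt(6931/105) = sqrt(727755)/105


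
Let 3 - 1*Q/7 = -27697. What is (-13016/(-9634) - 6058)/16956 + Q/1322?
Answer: 3949652798521/26994265686 ≈ 146.31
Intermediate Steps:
Q = 193900 (Q = 21 - 7*(-27697) = 21 + 193879 = 193900)
(-13016/(-9634) - 6058)/16956 + Q/1322 = (-13016/(-9634) - 6058)/16956 + 193900/1322 = (-13016*(-1/9634) - 6058)*(1/16956) + 193900*(1/1322) = (6508/4817 - 6058)*(1/16956) + 96950/661 = -29174878/4817*1/16956 + 96950/661 = -14587439/40838526 + 96950/661 = 3949652798521/26994265686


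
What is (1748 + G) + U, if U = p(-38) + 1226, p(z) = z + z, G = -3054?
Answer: -156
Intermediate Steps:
p(z) = 2*z
U = 1150 (U = 2*(-38) + 1226 = -76 + 1226 = 1150)
(1748 + G) + U = (1748 - 3054) + 1150 = -1306 + 1150 = -156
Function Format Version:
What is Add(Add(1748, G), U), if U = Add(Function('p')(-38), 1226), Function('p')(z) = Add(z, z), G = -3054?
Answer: -156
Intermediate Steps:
Function('p')(z) = Mul(2, z)
U = 1150 (U = Add(Mul(2, -38), 1226) = Add(-76, 1226) = 1150)
Add(Add(1748, G), U) = Add(Add(1748, -3054), 1150) = Add(-1306, 1150) = -156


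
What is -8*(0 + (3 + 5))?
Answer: -64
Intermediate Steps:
-8*(0 + (3 + 5)) = -8*(0 + 8) = -8*8 = -64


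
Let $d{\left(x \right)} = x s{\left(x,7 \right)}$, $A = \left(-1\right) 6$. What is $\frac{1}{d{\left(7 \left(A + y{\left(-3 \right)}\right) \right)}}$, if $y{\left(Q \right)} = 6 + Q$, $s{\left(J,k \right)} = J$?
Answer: $\frac{1}{441} \approx 0.0022676$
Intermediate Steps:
$A = -6$
$d{\left(x \right)} = x^{2}$ ($d{\left(x \right)} = x x = x^{2}$)
$\frac{1}{d{\left(7 \left(A + y{\left(-3 \right)}\right) \right)}} = \frac{1}{\left(7 \left(-6 + \left(6 - 3\right)\right)\right)^{2}} = \frac{1}{\left(7 \left(-6 + 3\right)\right)^{2}} = \frac{1}{\left(7 \left(-3\right)\right)^{2}} = \frac{1}{\left(-21\right)^{2}} = \frac{1}{441}$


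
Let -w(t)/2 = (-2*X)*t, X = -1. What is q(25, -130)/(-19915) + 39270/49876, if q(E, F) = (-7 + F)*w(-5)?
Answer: 91872229/99328054 ≈ 0.92494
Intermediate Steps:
w(t) = -4*t (w(t) = -2*(-2*(-1))*t = -4*t)
q(E, F) = -140 + 20*F (q(E, F) = (-7 + F)*(-4*(-5)) = (-7 + F)*20 = -140 + 20*F)
q(25, -130)/(-19915) + 39270/49876 = (-140 + 20*(-130))/(-19915) + 39270/49876 = (-140 - 2600)*(-1/19915) + 39270*(1/49876) = -2740*(-1/19915) + 19635/24938 = 548/3983 + 19635/24938 = 91872229/99328054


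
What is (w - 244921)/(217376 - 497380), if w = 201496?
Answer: 43425/280004 ≈ 0.15509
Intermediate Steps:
(w - 244921)/(217376 - 497380) = (201496 - 244921)/(217376 - 497380) = -43425/(-280004) = -43425*(-1/280004) = 43425/280004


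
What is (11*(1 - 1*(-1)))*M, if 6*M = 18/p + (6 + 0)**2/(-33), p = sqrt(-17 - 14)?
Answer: -4 - 66*I*sqrt(31)/31 ≈ -4.0 - 11.854*I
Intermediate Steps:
p = I*sqrt(31) (p = sqrt(-31) = I*sqrt(31) ≈ 5.5678*I)
M = -2/11 - 3*I*sqrt(31)/31 (M = (18/((I*sqrt(31))) + (6 + 0)**2/(-33))/6 = (18*(-I*sqrt(31)/31) + 6**2*(-1/33))/6 = (-18*I*sqrt(31)/31 + 36*(-1/33))/6 = (-18*I*sqrt(31)/31 - 12/11)/6 = (-12/11 - 18*I*sqrt(31)/31)/6 = -2/11 - 3*I*sqrt(31)/31 ≈ -0.18182 - 0.53882*I)
(11*(1 - 1*(-1)))*M = (11*(1 - 1*(-1)))*(-2/11 - 3*I*sqrt(31)/31) = (11*(1 + 1))*(-2/11 - 3*I*sqrt(31)/31) = (11*2)*(-2/11 - 3*I*sqrt(31)/31) = 22*(-2/11 - 3*I*sqrt(31)/31) = -4 - 66*I*sqrt(31)/31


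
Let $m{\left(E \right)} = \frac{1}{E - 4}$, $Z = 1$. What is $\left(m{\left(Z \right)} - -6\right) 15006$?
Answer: $85034$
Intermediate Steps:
$m{\left(E \right)} = \frac{1}{-4 + E}$
$\left(m{\left(Z \right)} - -6\right) 15006 = \left(\frac{1}{-4 + 1} - -6\right) 15006 = \left(\frac{1}{-3} + 6\right) 15006 = \left(- \frac{1}{3} + 6\right) 15006 = \frac{17}{3} \cdot 15006 = 85034$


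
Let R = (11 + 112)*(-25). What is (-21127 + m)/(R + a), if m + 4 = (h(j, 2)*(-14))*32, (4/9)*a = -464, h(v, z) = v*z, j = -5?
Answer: 16651/4119 ≈ 4.0425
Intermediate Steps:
R = -3075 (R = 123*(-25) = -3075)
a = -1044 (a = (9/4)*(-464) = -1044)
m = 4476 (m = -4 + (-5*2*(-14))*32 = -4 - 10*(-14)*32 = -4 + 140*32 = -4 + 4480 = 4476)
(-21127 + m)/(R + a) = (-21127 + 4476)/(-3075 - 1044) = -16651/(-4119) = -16651*(-1/4119) = 16651/4119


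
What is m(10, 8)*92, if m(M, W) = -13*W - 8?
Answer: -10304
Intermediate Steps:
m(M, W) = -8 - 13*W
m(10, 8)*92 = (-8 - 13*8)*92 = (-8 - 104)*92 = -112*92 = -10304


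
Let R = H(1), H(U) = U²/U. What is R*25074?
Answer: 25074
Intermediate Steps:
H(U) = U
R = 1
R*25074 = 1*25074 = 25074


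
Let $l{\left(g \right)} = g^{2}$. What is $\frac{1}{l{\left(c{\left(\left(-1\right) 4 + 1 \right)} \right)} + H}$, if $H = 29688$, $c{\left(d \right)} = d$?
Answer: $\frac{1}{29697} \approx 3.3673 \cdot 10^{-5}$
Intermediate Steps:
$\frac{1}{l{\left(c{\left(\left(-1\right) 4 + 1 \right)} \right)} + H} = \frac{1}{\left(\left(-1\right) 4 + 1\right)^{2} + 29688} = \frac{1}{\left(-4 + 1\right)^{2} + 29688} = \frac{1}{\left(-3\right)^{2} + 29688} = \frac{1}{9 + 29688} = \frac{1}{29697}$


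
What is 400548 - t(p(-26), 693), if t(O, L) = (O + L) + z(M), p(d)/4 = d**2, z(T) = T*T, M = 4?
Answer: 397135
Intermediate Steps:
z(T) = T**2
p(d) = 4*d**2
t(O, L) = 16 + L + O (t(O, L) = (O + L) + 4**2 = (L + O) + 16 = 16 + L + O)
400548 - t(p(-26), 693) = 400548 - (16 + 693 + 4*(-26)**2) = 400548 - (16 + 693 + 4*676) = 400548 - (16 + 693 + 2704) = 400548 - 1*3413 = 400548 - 3413 = 397135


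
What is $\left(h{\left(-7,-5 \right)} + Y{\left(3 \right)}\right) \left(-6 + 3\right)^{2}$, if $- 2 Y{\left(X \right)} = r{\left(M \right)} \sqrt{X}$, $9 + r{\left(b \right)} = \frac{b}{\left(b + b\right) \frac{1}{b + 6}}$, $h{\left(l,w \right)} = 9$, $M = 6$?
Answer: $81 + \frac{27 \sqrt{3}}{2} \approx 104.38$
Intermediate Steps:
$r{\left(b \right)} = -6 + \frac{b}{2}$ ($r{\left(b \right)} = -9 + \frac{b}{\left(b + b\right) \frac{1}{b + 6}} = -9 + \frac{b}{2 b \frac{1}{6 + b}} = -9 + b \frac{6 + b}{2 b} = -9 + \left(3 + \frac{b}{2}\right) = -6 + \frac{b}{2}$)
$Y{\left(X \right)} = \frac{3 \sqrt{X}}{2}$ ($Y{\left(X \right)} = - \frac{\left(-6 + \frac{1}{2} \cdot 6\right) \sqrt{X}}{2} = - \frac{\left(-6 + 3\right) \sqrt{X}}{2} = - \frac{\left(-3\right) \sqrt{X}}{2} = \frac{3 \sqrt{X}}{2}$)
$\left(h{\left(-7,-5 \right)} + Y{\left(3 \right)}\right) \left(-6 + 3\right)^{2} = \left(9 + \frac{3 \sqrt{3}}{2}\right) \left(-6 + 3\right)^{2} = \left(9 + \frac{3 \sqrt{3}}{2}\right) \left(-3\right)^{2} = \left(9 + \frac{3 \sqrt{3}}{2}\right) 9 = 81 + \frac{27 \sqrt{3}}{2}$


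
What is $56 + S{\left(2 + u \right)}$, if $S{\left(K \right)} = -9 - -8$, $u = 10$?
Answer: $55$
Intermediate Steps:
$S{\left(K \right)} = -1$ ($S{\left(K \right)} = -9 + 8 = -1$)
$56 + S{\left(2 + u \right)} = 56 - 1 = 55$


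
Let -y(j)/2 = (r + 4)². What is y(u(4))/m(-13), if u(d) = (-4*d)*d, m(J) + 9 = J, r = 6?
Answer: 100/11 ≈ 9.0909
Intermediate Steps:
m(J) = -9 + J
u(d) = -4*d²
y(j) = -200 (y(j) = -2*(6 + 4)² = -2*10² = -2*100 = -200)
y(u(4))/m(-13) = -200/(-9 - 13) = -200/(-22) = -200*(-1/22) = 100/11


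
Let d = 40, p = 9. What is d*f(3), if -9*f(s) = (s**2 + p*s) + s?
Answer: -520/3 ≈ -173.33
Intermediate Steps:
f(s) = -10*s/9 - s**2/9 (f(s) = -((s**2 + 9*s) + s)/9 = -(s**2 + 10*s)/9 = -10*s/9 - s**2/9)
d*f(3) = 40*(-1/9*3*(10 + 3)) = 40*(-1/9*3*13) = 40*(-13/3) = -520/3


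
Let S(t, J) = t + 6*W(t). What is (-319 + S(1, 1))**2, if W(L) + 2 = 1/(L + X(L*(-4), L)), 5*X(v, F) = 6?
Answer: 12960000/121 ≈ 1.0711e+5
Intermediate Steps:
X(v, F) = 6/5 (X(v, F) = (1/5)*6 = 6/5)
W(L) = -2 + 1/(6/5 + L) (W(L) = -2 + 1/(L + 6/5) = -2 + 1/(6/5 + L))
S(t, J) = t + 6*(-7 - 10*t)/(6 + 5*t) (S(t, J) = t + 6*((-7 - 10*t)/(6 + 5*t)) = t + 6*(-7 - 10*t)/(6 + 5*t))
(-319 + S(1, 1))**2 = (-319 + (-42 - 54*1 + 5*1**2)/(6 + 5*1))**2 = (-319 + (-42 - 54 + 5*1)/(6 + 5))**2 = (-319 + (-42 - 54 + 5)/11)**2 = (-319 + (1/11)*(-91))**2 = (-319 - 91/11)**2 = (-3600/11)**2 = 12960000/121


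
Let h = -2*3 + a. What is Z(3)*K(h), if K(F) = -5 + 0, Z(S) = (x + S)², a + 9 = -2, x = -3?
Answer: 0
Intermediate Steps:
a = -11 (a = -9 - 2 = -11)
Z(S) = (-3 + S)²
h = -17 (h = -2*3 - 11 = -6 - 11 = -17)
K(F) = -5
Z(3)*K(h) = (-3 + 3)²*(-5) = 0²*(-5) = 0*(-5) = 0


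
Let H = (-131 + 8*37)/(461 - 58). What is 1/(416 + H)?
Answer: 403/167813 ≈ 0.0024015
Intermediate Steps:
H = 165/403 (H = (-131 + 296)/403 = 165*(1/403) = 165/403 ≈ 0.40943)
1/(416 + H) = 1/(416 + 165/403) = 1/(167813/403) = 403/167813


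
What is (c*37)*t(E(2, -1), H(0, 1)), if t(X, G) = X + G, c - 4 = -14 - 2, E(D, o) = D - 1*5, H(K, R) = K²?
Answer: 1332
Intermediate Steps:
E(D, o) = -5 + D (E(D, o) = D - 5 = -5 + D)
c = -12 (c = 4 + (-14 - 2) = 4 - 16 = -12)
t(X, G) = G + X
(c*37)*t(E(2, -1), H(0, 1)) = (-12*37)*(0² + (-5 + 2)) = -444*(0 - 3) = -444*(-3) = 1332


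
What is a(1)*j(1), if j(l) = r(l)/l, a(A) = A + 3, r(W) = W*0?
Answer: 0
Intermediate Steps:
r(W) = 0
a(A) = 3 + A
j(l) = 0 (j(l) = 0/l = 0)
a(1)*j(1) = (3 + 1)*0 = 4*0 = 0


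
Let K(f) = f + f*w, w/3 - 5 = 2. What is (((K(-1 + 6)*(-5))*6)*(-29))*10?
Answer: 957000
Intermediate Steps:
w = 21 (w = 15 + 3*2 = 15 + 6 = 21)
K(f) = 22*f (K(f) = f + f*21 = f + 21*f = 22*f)
(((K(-1 + 6)*(-5))*6)*(-29))*10 = ((((22*(-1 + 6))*(-5))*6)*(-29))*10 = ((((22*5)*(-5))*6)*(-29))*10 = (((110*(-5))*6)*(-29))*10 = (-550*6*(-29))*10 = -3300*(-29)*10 = 95700*10 = 957000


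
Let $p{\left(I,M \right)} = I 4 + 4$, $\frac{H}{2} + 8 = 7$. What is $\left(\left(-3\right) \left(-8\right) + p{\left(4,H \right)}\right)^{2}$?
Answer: $1936$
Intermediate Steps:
$H = -2$ ($H = -16 + 2 \cdot 7 = -16 + 14 = -2$)
$p{\left(I,M \right)} = 4 + 4 I$ ($p{\left(I,M \right)} = 4 I + 4 = 4 + 4 I$)
$\left(\left(-3\right) \left(-8\right) + p{\left(4,H \right)}\right)^{2} = \left(\left(-3\right) \left(-8\right) + \left(4 + 4 \cdot 4\right)\right)^{2} = \left(24 + \left(4 + 16\right)\right)^{2} = \left(24 + 20\right)^{2} = 44^{2} = 1936$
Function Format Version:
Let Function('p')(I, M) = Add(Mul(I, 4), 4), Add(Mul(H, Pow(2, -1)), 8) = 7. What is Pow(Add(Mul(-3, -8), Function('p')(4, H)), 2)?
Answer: 1936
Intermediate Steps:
H = -2 (H = Add(-16, Mul(2, 7)) = Add(-16, 14) = -2)
Function('p')(I, M) = Add(4, Mul(4, I)) (Function('p')(I, M) = Add(Mul(4, I), 4) = Add(4, Mul(4, I)))
Pow(Add(Mul(-3, -8), Function('p')(4, H)), 2) = Pow(Add(Mul(-3, -8), Add(4, Mul(4, 4))), 2) = Pow(Add(24, Add(4, 16)), 2) = Pow(Add(24, 20), 2) = Pow(44, 2) = 1936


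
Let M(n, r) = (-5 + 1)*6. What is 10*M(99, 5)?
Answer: -240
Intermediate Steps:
M(n, r) = -24 (M(n, r) = -4*6 = -24)
10*M(99, 5) = 10*(-24) = -240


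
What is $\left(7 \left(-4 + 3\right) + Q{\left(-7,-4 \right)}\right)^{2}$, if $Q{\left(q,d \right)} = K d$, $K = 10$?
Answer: $2209$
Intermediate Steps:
$Q{\left(q,d \right)} = 10 d$
$\left(7 \left(-4 + 3\right) + Q{\left(-7,-4 \right)}\right)^{2} = \left(7 \left(-4 + 3\right) + 10 \left(-4\right)\right)^{2} = \left(7 \left(-1\right) - 40\right)^{2} = \left(-7 - 40\right)^{2} = \left(-47\right)^{2} = 2209$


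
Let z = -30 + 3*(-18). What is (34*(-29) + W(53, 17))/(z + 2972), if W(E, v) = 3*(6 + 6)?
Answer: -25/76 ≈ -0.32895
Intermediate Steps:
W(E, v) = 36 (W(E, v) = 3*12 = 36)
z = -84 (z = -30 - 54 = -84)
(34*(-29) + W(53, 17))/(z + 2972) = (34*(-29) + 36)/(-84 + 2972) = (-986 + 36)/2888 = -950*1/2888 = -25/76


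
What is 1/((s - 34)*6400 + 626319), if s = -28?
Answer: 1/229519 ≈ 4.3569e-6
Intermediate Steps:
1/((s - 34)*6400 + 626319) = 1/((-28 - 34)*6400 + 626319) = 1/(-62*6400 + 626319) = 1/(-396800 + 626319) = 1/229519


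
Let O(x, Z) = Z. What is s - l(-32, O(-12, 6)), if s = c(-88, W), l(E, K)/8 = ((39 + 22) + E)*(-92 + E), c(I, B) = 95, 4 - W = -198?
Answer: 28863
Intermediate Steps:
W = 202 (W = 4 - 1*(-198) = 4 + 198 = 202)
l(E, K) = 8*(-92 + E)*(61 + E) (l(E, K) = 8*(((39 + 22) + E)*(-92 + E)) = 8*((61 + E)*(-92 + E)) = 8*((-92 + E)*(61 + E)) = 8*(-92 + E)*(61 + E))
s = 95
s - l(-32, O(-12, 6)) = 95 - (-44896 - 248*(-32) + 8*(-32)²) = 95 - (-44896 + 7936 + 8*1024) = 95 - (-44896 + 7936 + 8192) = 95 - 1*(-28768) = 95 + 28768 = 28863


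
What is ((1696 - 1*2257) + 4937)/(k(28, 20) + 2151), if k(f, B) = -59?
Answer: 1094/523 ≈ 2.0918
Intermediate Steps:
((1696 - 1*2257) + 4937)/(k(28, 20) + 2151) = ((1696 - 1*2257) + 4937)/(-59 + 2151) = ((1696 - 2257) + 4937)/2092 = (-561 + 4937)*(1/2092) = 4376*(1/2092) = 1094/523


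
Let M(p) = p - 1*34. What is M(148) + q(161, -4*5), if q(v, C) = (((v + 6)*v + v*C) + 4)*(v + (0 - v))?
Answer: 114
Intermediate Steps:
M(p) = -34 + p (M(p) = p - 34 = -34 + p)
q(v, C) = 0 (q(v, C) = (((6 + v)*v + C*v) + 4)*(v - v) = ((v*(6 + v) + C*v) + 4)*0 = ((C*v + v*(6 + v)) + 4)*0 = (4 + C*v + v*(6 + v))*0 = 0)
M(148) + q(161, -4*5) = (-34 + 148) + 0 = 114 + 0 = 114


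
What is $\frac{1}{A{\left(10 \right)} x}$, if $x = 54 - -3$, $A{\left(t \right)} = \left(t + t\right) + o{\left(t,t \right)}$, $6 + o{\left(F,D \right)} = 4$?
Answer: $\frac{1}{1026} \approx 0.00097466$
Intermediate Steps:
$o{\left(F,D \right)} = -2$ ($o{\left(F,D \right)} = -6 + 4 = -2$)
$A{\left(t \right)} = -2 + 2 t$ ($A{\left(t \right)} = \left(t + t\right) - 2 = 2 t - 2 = -2 + 2 t$)
$x = 57$ ($x = 54 + 3 = 57$)
$\frac{1}{A{\left(10 \right)} x} = \frac{1}{\left(-2 + 2 \cdot 10\right) 57} = \frac{1}{\left(-2 + 20\right) 57} = \frac{1}{18 \cdot 57} = \frac{1}{1026}$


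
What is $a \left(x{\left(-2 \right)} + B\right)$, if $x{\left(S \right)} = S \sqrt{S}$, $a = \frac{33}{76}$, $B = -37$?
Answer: $- \frac{1221}{76} - \frac{33 i \sqrt{2}}{38} \approx -16.066 - 1.2281 i$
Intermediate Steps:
$a = \frac{33}{76}$ ($a = 33 \cdot \frac{1}{76} = \frac{33}{76} \approx 0.43421$)
$x{\left(S \right)} = S^{\frac{3}{2}}$
$a \left(x{\left(-2 \right)} + B\right) = \frac{33 \left(\left(-2\right)^{\frac{3}{2}} - 37\right)}{76} = \frac{33 \left(- 2 i \sqrt{2} - 37\right)}{76} = \frac{33 \left(-37 - 2 i \sqrt{2}\right)}{76} = - \frac{1221}{76} - \frac{33 i \sqrt{2}}{38}$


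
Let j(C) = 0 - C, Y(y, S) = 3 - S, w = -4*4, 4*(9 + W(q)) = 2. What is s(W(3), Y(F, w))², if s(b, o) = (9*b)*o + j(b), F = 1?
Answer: 2088025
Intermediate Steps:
W(q) = -17/2 (W(q) = -9 + (¼)*2 = -9 + ½ = -17/2)
w = -16
j(C) = -C
s(b, o) = -b + 9*b*o (s(b, o) = (9*b)*o - b = 9*b*o - b = -b + 9*b*o)
s(W(3), Y(F, w))² = (-17*(-1 + 9*(3 - 1*(-16)))/2)² = (-17*(-1 + 9*(3 + 16))/2)² = (-17*(-1 + 9*19)/2)² = (-17*(-1 + 171)/2)² = (-17/2*170)² = (-1445)² = 2088025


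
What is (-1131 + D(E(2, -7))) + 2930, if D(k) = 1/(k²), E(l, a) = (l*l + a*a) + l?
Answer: 5441976/3025 ≈ 1799.0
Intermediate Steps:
E(l, a) = l + a² + l² (E(l, a) = (l² + a²) + l = (a² + l²) + l = l + a² + l²)
D(k) = k⁻²
(-1131 + D(E(2, -7))) + 2930 = (-1131 + (2 + (-7)² + 2²)⁻²) + 2930 = (-1131 + (2 + 49 + 4)⁻²) + 2930 = (-1131 + 55⁻²) + 2930 = (-1131 + 1/3025) + 2930 = -3421274/3025 + 2930 = 5441976/3025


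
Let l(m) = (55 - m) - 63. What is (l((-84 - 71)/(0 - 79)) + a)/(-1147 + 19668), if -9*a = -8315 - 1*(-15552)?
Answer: -578806/13168431 ≈ -0.043954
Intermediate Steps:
a = -7237/9 (a = -(-8315 - 1*(-15552))/9 = -(-8315 + 15552)/9 = -⅑*7237 = -7237/9 ≈ -804.11)
l(m) = -8 - m
(l((-84 - 71)/(0 - 79)) + a)/(-1147 + 19668) = ((-8 - (-84 - 71)/(0 - 79)) - 7237/9)/(-1147 + 19668) = ((-8 - (-155)/(-79)) - 7237/9)/18521 = ((-8 - (-155)*(-1)/79) - 7237/9)*(1/18521) = ((-8 - 1*155/79) - 7237/9)*(1/18521) = ((-8 - 155/79) - 7237/9)*(1/18521) = (-787/79 - 7237/9)*(1/18521) = -578806/711*1/18521 = -578806/13168431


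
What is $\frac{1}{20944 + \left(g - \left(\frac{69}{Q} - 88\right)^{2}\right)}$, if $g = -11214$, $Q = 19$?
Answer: $\frac{361}{942921} \approx 0.00038285$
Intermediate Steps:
$\frac{1}{20944 + \left(g - \left(\frac{69}{Q} - 88\right)^{2}\right)} = \frac{1}{20944 - \left(11214 + \left(\frac{69}{19} - 88\right)^{2}\right)} = \frac{1}{20944 - \frac{6617863}{361}} = \frac{1}{\frac{942921}{361}} = \frac{361}{942921}$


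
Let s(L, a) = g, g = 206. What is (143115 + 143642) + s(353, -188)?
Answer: 286963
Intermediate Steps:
s(L, a) = 206
(143115 + 143642) + s(353, -188) = (143115 + 143642) + 206 = 286757 + 206 = 286963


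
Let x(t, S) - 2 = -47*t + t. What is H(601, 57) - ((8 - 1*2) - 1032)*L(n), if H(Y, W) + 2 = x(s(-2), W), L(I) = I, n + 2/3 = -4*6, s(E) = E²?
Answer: -25492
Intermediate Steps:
n = -74/3 (n = -⅔ - 4*6 = -⅔ - 24 = -74/3 ≈ -24.667)
x(t, S) = 2 - 46*t (x(t, S) = 2 + (-47*t + t) = 2 - 46*t)
H(Y, W) = -184 (H(Y, W) = -2 + (2 - 46*(-2)²) = -2 + (2 - 46*4) = -2 + (2 - 184) = -2 - 182 = -184)
H(601, 57) - ((8 - 1*2) - 1032)*L(n) = -184 - ((8 - 1*2) - 1032)*(-74)/3 = -184 - ((8 - 2) - 1032)*(-74)/3 = -184 - (6 - 1032)*(-74)/3 = -184 - (-1026)*(-74)/3 = -184 - 1*25308 = -184 - 25308 = -25492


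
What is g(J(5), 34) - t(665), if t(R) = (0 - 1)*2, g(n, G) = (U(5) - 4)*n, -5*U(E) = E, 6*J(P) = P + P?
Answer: -19/3 ≈ -6.3333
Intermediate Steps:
J(P) = P/3 (J(P) = (P + P)/6 = (2*P)/6 = P/3)
U(E) = -E/5
g(n, G) = -5*n (g(n, G) = (-1/5*5 - 4)*n = (-1 - 4)*n = -5*n)
t(R) = -2 (t(R) = -1*2 = -2)
g(J(5), 34) - t(665) = -5*5/3 - 1*(-2) = -5*5/3 + 2 = -25/3 + 2 = -19/3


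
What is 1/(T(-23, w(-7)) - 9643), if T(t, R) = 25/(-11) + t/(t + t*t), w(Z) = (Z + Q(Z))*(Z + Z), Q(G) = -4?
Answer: -22/212197 ≈ -0.00010368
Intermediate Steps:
w(Z) = 2*Z*(-4 + Z) (w(Z) = (Z - 4)*(Z + Z) = (-4 + Z)*(2*Z) = 2*Z*(-4 + Z))
T(t, R) = -25/11 + t/(t + t²) (T(t, R) = 25*(-1/11) + t/(t + t²) = -25/11 + t/(t + t²))
1/(T(-23, w(-7)) - 9643) = 1/((-14 - 25*(-23))/(11*(1 - 23)) - 9643) = 1/((1/11)*(-14 + 575)/(-22) - 9643) = 1/((1/11)*(-1/22)*561 - 9643) = 1/(-51/22 - 9643) = 1/(-212197/22) = -22/212197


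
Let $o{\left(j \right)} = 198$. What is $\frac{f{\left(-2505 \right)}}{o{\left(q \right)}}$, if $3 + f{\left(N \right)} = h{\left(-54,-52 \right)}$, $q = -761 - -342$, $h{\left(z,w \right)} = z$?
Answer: $- \frac{19}{66} \approx -0.28788$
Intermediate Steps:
$q = -419$ ($q = -761 + 342 = -419$)
$f{\left(N \right)} = -57$ ($f{\left(N \right)} = -3 - 54 = -57$)
$\frac{f{\left(-2505 \right)}}{o{\left(q \right)}} = - \frac{57}{198} = \left(-57\right) \frac{1}{198} = - \frac{19}{66}$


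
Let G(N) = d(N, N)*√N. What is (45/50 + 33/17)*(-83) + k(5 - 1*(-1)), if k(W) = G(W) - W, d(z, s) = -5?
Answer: -41109/170 - 5*√6 ≈ -254.07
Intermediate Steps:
G(N) = -5*√N
k(W) = -W - 5*√W (k(W) = -5*√W - W = -W - 5*√W)
(45/50 + 33/17)*(-83) + k(5 - 1*(-1)) = (45/50 + 33/17)*(-83) + (-(5 - 1*(-1)) - 5*√(5 - 1*(-1))) = (45*(1/50) + 33*(1/17))*(-83) + (-(5 + 1) - 5*√(5 + 1)) = (9/10 + 33/17)*(-83) + (-1*6 - 5*√6) = (483/170)*(-83) + (-6 - 5*√6) = -40089/170 + (-6 - 5*√6) = -41109/170 - 5*√6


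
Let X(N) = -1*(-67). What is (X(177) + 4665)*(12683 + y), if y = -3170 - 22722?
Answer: -62504988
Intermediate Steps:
y = -25892
X(N) = 67
(X(177) + 4665)*(12683 + y) = (67 + 4665)*(12683 - 25892) = 4732*(-13209) = -62504988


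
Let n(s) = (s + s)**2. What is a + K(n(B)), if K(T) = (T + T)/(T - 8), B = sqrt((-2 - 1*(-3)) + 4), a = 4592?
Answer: 13786/3 ≈ 4595.3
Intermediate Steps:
B = sqrt(5) (B = sqrt((-2 + 3) + 4) = sqrt(1 + 4) = sqrt(5) ≈ 2.2361)
n(s) = 4*s**2 (n(s) = (2*s)**2 = 4*s**2)
K(T) = 2*T/(-8 + T) (K(T) = (2*T)/(-8 + T) = 2*T/(-8 + T))
a + K(n(B)) = 4592 + 2*(4*(sqrt(5))**2)/(-8 + 4*(sqrt(5))**2) = 4592 + 2*(4*5)/(-8 + 4*5) = 4592 + 2*20/(-8 + 20) = 4592 + 2*20/12 = 4592 + 2*20*(1/12) = 4592 + 10/3 = 13786/3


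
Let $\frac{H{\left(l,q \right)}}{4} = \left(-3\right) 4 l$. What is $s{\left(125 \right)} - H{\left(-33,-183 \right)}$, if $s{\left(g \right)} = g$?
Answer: $-1459$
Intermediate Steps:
$H{\left(l,q \right)} = - 48 l$ ($H{\left(l,q \right)} = 4 \left(-3\right) 4 l = 4 \left(- 12 l\right) = - 48 l$)
$s{\left(125 \right)} - H{\left(-33,-183 \right)} = 125 - \left(-48\right) \left(-33\right) = 125 - 1584 = -1459$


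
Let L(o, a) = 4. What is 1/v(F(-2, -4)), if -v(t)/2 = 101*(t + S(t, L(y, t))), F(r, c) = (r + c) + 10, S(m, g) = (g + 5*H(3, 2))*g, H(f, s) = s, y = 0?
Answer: -1/12120 ≈ -8.2508e-5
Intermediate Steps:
S(m, g) = g*(10 + g) (S(m, g) = (g + 5*2)*g = (g + 10)*g = (10 + g)*g = g*(10 + g))
F(r, c) = 10 + c + r (F(r, c) = (c + r) + 10 = 10 + c + r)
v(t) = -11312 - 202*t (v(t) = -202*(t + 4*(10 + 4)) = -202*(t + 4*14) = -202*(t + 56) = -202*(56 + t) = -2*(5656 + 101*t) = -11312 - 202*t)
1/v(F(-2, -4)) = 1/(-11312 - 202*(10 - 4 - 2)) = 1/(-11312 - 202*4) = 1/(-11312 - 808) = 1/(-12120) = -1/12120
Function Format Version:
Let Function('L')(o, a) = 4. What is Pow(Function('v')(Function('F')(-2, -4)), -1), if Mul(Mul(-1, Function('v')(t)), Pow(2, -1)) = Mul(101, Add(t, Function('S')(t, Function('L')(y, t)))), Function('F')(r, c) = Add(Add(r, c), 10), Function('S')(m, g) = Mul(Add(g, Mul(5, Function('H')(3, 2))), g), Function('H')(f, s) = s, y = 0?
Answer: Rational(-1, 12120) ≈ -8.2508e-5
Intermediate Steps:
Function('S')(m, g) = Mul(g, Add(10, g)) (Function('S')(m, g) = Mul(Add(g, Mul(5, 2)), g) = Mul(Add(g, 10), g) = Mul(Add(10, g), g) = Mul(g, Add(10, g)))
Function('F')(r, c) = Add(10, c, r) (Function('F')(r, c) = Add(Add(c, r), 10) = Add(10, c, r))
Function('v')(t) = Add(-11312, Mul(-202, t)) (Function('v')(t) = Mul(-2, Mul(101, Add(t, Mul(4, Add(10, 4))))) = Mul(-2, Mul(101, Add(t, Mul(4, 14)))) = Mul(-2, Mul(101, Add(t, 56))) = Mul(-2, Mul(101, Add(56, t))) = Mul(-2, Add(5656, Mul(101, t))) = Add(-11312, Mul(-202, t)))
Pow(Function('v')(Function('F')(-2, -4)), -1) = Pow(Add(-11312, Mul(-202, Add(10, -4, -2))), -1) = Pow(Add(-11312, Mul(-202, 4)), -1) = Pow(Add(-11312, -808), -1) = Pow(-12120, -1) = Rational(-1, 12120)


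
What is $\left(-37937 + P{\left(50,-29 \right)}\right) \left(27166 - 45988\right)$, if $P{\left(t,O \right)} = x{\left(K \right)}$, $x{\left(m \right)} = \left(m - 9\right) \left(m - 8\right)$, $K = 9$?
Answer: $714050214$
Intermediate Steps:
$x{\left(m \right)} = \left(-9 + m\right) \left(-8 + m\right)$
$P{\left(t,O \right)} = 0$ ($P{\left(t,O \right)} = 72 + 9^{2} - 153 = 72 + 81 - 153 = 0$)
$\left(-37937 + P{\left(50,-29 \right)}\right) \left(27166 - 45988\right) = \left(-37937 + 0\right) \left(27166 - 45988\right) = \left(-37937\right) \left(-18822\right) = 714050214$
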